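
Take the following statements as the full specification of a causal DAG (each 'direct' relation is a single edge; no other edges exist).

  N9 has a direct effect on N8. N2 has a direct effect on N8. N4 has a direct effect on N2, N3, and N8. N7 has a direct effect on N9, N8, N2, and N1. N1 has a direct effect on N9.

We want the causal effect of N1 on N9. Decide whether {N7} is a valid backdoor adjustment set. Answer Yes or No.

Yes

Backdoor paths from N1 to N9 (paths whose first edge points into N1):
  P1: N1 <- N7 -> N2 <- N4 -> N8 <- N9
  P2: N1 <- N7 -> N2 -> N8 <- N9
  P3: N1 <- N7 -> N9
  P4: N1 <- N7 -> N8 <- N9
Condition 1 (no descendant of N1 in the set): holds — descendants of N1 are {N8, N9}; none are in {N7}.
Condition 2 (every backdoor path blocked by {N7}):
  P1: blocked at fork node N7 ∈ conditioning set.
  P2: blocked at fork node N7 ∈ conditioning set.
  P3: blocked at fork node N7 ∈ conditioning set.
  P4: blocked at fork node N7 ∈ conditioning set.
{N7} satisfies the backdoor criterion.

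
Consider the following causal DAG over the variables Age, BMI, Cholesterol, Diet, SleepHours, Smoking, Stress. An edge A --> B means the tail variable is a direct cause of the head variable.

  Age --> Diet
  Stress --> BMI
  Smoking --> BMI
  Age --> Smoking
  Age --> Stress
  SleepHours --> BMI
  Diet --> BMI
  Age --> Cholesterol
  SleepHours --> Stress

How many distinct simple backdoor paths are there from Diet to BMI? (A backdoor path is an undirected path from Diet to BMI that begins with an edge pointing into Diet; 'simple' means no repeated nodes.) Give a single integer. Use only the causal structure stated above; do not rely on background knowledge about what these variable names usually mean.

A backdoor path from Diet to BMI is any simple undirected path whose first edge points into Diet (i.e. leaves Diet via a parent).
Parents of Diet: {Age}.
Enumerating:
  P1: Diet <- Age -> Stress <- SleepHours -> BMI
  P2: Diet <- Age -> Stress -> BMI
  P3: Diet <- Age -> Smoking -> BMI
That exhausts the simple backdoor paths. Count: 3.

3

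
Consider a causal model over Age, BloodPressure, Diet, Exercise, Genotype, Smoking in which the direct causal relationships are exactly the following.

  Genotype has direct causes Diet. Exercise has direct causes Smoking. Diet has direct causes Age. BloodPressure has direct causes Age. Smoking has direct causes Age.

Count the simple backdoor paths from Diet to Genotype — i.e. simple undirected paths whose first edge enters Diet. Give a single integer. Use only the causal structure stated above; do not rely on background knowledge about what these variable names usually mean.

A backdoor path from Diet to Genotype is any simple undirected path whose first edge points into Diet (i.e. leaves Diet via a parent).
Parents of Diet: {Age}.
No simple path from any parent of Diet reaches Genotype without revisiting Diet, so there are no backdoor paths.

0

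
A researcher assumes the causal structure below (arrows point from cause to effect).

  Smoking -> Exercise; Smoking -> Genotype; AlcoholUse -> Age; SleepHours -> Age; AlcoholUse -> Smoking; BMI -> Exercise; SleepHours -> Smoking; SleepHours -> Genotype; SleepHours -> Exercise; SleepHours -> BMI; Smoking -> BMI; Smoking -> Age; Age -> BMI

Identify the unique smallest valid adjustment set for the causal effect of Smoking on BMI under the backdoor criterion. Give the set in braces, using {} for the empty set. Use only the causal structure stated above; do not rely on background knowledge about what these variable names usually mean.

{AlcoholUse, SleepHours}

Variables eligible for adjustment (non-descendants of Smoking, excluding Smoking and BMI): {AlcoholUse, SleepHours}.
Backdoor paths from Smoking to BMI:
  P1: Smoking <- AlcoholUse -> Age <- SleepHours -> BMI
  P2: Smoking <- AlcoholUse -> Age <- SleepHours -> Exercise <- BMI
  P3: Smoking <- AlcoholUse -> Age -> BMI
  P4: Smoking <- SleepHours -> Age -> BMI
  P5: Smoking <- SleepHours -> BMI
  P6: Smoking <- SleepHours -> Exercise <- BMI
The empty set is not sufficient: P3 (Smoking <- AlcoholUse -> Age -> BMI) has no collider blocking it and no conditioned non-collider, so it is open.
Try {AlcoholUse, SleepHours}:
  P1: blocked at fork node AlcoholUse ∈ conditioning set.
  P2: blocked at fork node AlcoholUse ∈ conditioning set.
  P3: blocked at fork node AlcoholUse ∈ conditioning set.
  P4: blocked at fork node SleepHours ∈ conditioning set.
  P5: blocked at fork node SleepHours ∈ conditioning set.
  P6: blocked at fork node SleepHours ∈ conditioning set.
{AlcoholUse, SleepHours} contains no descendant of Smoking and blocks every backdoor path.
Every element of {AlcoholUse, SleepHours} is needed (dropping AlcoholUse leaves P3 open; dropping SleepHours leaves P4 open), so no proper subset is valid.
Among all size-2 subsets of the eligible variables, only {AlcoholUse, SleepHours} blocks every backdoor path, so it is the unique smallest valid adjustment set.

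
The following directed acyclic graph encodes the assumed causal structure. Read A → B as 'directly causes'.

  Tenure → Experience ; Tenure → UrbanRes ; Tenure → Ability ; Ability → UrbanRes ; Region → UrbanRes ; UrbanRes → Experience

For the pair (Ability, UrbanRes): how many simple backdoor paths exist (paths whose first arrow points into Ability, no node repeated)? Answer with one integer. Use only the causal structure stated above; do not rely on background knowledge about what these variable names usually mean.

A backdoor path from Ability to UrbanRes is any simple undirected path whose first edge points into Ability (i.e. leaves Ability via a parent).
Parents of Ability: {Tenure}.
Enumerating:
  P1: Ability <- Tenure -> UrbanRes
  P2: Ability <- Tenure -> Experience <- UrbanRes
That exhausts the simple backdoor paths. Count: 2.

2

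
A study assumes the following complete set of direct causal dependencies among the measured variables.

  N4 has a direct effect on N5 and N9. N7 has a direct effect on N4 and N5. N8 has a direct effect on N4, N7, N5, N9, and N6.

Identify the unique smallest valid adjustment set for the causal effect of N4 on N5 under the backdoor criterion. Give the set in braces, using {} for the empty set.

Variables eligible for adjustment (non-descendants of N4, excluding N4 and N5): {N6, N7, N8}.
Backdoor paths from N4 to N5:
  P1: N4 <- N8 -> N7 -> N5
  P2: N4 <- N8 -> N5
  P3: N4 <- N7 <- N8 -> N5
  P4: N4 <- N7 -> N5
The empty set is not sufficient: P1 (N4 <- N8 -> N7 -> N5) has no collider blocking it and no conditioned non-collider, so it is open.
Try {N7, N8}:
  P1: blocked at fork node N8 ∈ conditioning set.
  P2: blocked at fork node N8 ∈ conditioning set.
  P3: blocked at chain node N7 ∈ conditioning set.
  P4: blocked at fork node N7 ∈ conditioning set.
{N7, N8} contains no descendant of N4 and blocks every backdoor path.
Every element of {N7, N8} is needed (dropping N7 leaves P4 open; dropping N8 leaves P2 open), so no proper subset is valid.
Among all size-2 subsets of the eligible variables, only {N7, N8} blocks every backdoor path, so it is the unique smallest valid adjustment set.

{N7, N8}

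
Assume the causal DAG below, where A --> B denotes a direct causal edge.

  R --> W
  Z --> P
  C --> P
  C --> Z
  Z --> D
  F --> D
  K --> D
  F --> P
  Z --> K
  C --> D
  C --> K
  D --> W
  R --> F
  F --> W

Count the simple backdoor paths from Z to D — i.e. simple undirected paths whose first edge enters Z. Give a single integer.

5

A backdoor path from Z to D is any simple undirected path whose first edge points into Z (i.e. leaves Z via a parent).
Parents of Z: {C}.
Enumerating:
  P1: Z <- C -> K -> D
  P2: Z <- C -> D
  P3: Z <- C -> P <- F <- R -> W <- D
  P4: Z <- C -> P <- F -> D
  P5: Z <- C -> P <- F -> W <- D
That exhausts the simple backdoor paths. Count: 5.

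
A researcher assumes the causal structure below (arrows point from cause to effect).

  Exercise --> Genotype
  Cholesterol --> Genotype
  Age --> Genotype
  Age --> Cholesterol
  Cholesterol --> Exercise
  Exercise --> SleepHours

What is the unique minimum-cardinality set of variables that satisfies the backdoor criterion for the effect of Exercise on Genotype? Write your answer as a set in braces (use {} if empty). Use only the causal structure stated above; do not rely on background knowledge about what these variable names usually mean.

Variables eligible for adjustment (non-descendants of Exercise, excluding Exercise and Genotype): {Age, Cholesterol}.
Backdoor paths from Exercise to Genotype:
  P1: Exercise <- Cholesterol <- Age -> Genotype
  P2: Exercise <- Cholesterol -> Genotype
The empty set is not sufficient: P1 (Exercise <- Cholesterol <- Age -> Genotype) has no collider blocking it and no conditioned non-collider, so it is open.
Try {Cholesterol}:
  P1: blocked at chain node Cholesterol ∈ conditioning set.
  P2: blocked at fork node Cholesterol ∈ conditioning set.
{Cholesterol} contains no descendant of Exercise and blocks every backdoor path.
No other singleton works — e.g. {Age} leaves P2 open — so {Cholesterol} is the unique smallest valid adjustment set.

{Cholesterol}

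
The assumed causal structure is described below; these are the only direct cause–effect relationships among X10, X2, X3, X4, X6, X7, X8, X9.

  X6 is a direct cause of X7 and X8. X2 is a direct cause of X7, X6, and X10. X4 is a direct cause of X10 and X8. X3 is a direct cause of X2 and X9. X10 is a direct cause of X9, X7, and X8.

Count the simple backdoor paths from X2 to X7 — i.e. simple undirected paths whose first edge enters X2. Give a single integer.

3

A backdoor path from X2 to X7 is any simple undirected path whose first edge points into X2 (i.e. leaves X2 via a parent).
Parents of X2: {X3}.
Enumerating:
  P1: X2 <- X3 -> X9 <- X10 <- X4 -> X8 <- X6 -> X7
  P2: X2 <- X3 -> X9 <- X10 -> X8 <- X6 -> X7
  P3: X2 <- X3 -> X9 <- X10 -> X7
That exhausts the simple backdoor paths. Count: 3.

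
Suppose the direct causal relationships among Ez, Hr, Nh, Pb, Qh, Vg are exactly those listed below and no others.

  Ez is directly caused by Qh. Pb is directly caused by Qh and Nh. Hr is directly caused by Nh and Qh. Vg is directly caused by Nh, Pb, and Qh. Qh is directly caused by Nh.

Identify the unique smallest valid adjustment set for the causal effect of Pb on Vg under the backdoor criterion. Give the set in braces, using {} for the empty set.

{Nh, Qh}

Variables eligible for adjustment (non-descendants of Pb, excluding Pb and Vg): {Ez, Hr, Nh, Qh}.
Backdoor paths from Pb to Vg:
  P1: Pb <- Nh -> Qh -> Vg
  P2: Pb <- Nh -> Vg
  P3: Pb <- Nh -> Hr <- Qh -> Vg
  P4: Pb <- Qh <- Nh -> Vg
  P5: Pb <- Qh -> Vg
  P6: Pb <- Qh -> Hr <- Nh -> Vg
The empty set is not sufficient: P1 (Pb <- Nh -> Qh -> Vg) has no collider blocking it and no conditioned non-collider, so it is open.
Try {Nh, Qh}:
  P1: blocked at fork node Nh ∈ conditioning set.
  P2: blocked at fork node Nh ∈ conditioning set.
  P3: blocked at fork node Nh ∈ conditioning set.
  P4: blocked at chain node Qh ∈ conditioning set.
  P5: blocked at fork node Qh ∈ conditioning set.
  P6: blocked at fork node Qh ∈ conditioning set.
{Nh, Qh} contains no descendant of Pb and blocks every backdoor path.
Every element of {Nh, Qh} is needed (dropping Nh leaves P2 open; dropping Qh leaves P5 open), so no proper subset is valid.
Among all size-2 subsets of the eligible variables, only {Nh, Qh} blocks every backdoor path, so it is the unique smallest valid adjustment set.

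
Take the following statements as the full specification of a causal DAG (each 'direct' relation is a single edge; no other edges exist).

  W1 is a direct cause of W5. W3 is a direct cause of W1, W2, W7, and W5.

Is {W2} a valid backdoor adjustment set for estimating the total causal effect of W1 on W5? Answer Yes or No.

No

Backdoor paths from W1 to W5 (paths whose first edge points into W1):
  P1: W1 <- W3 -> W5
Condition 1 (no descendant of W1 in the set): holds — descendants of W1 are {W5}; none are in {W2}.
Condition 2 (every backdoor path blocked by {W2}):
  P1: open — no interior node is in the conditioning set.
{W2} does not satisfy the backdoor criterion.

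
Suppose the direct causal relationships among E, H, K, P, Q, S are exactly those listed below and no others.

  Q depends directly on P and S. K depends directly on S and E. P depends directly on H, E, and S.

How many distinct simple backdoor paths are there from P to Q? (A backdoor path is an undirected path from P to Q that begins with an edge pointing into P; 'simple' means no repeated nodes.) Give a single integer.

2

A backdoor path from P to Q is any simple undirected path whose first edge points into P (i.e. leaves P via a parent).
Parents of P: {E, H, S}.
Enumerating:
  P1: P <- E -> K <- S -> Q
  P2: P <- S -> Q
That exhausts the simple backdoor paths. Count: 2.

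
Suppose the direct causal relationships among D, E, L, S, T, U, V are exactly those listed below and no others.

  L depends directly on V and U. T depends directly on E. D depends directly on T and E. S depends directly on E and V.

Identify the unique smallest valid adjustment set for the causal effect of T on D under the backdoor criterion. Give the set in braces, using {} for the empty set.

{E}

Variables eligible for adjustment (non-descendants of T, excluding T and D): {E, L, S, U, V}.
Backdoor paths from T to D:
  P1: T <- E -> D
The empty set is not sufficient: P1 (T <- E -> D) has no collider blocking it and no conditioned non-collider, so it is open.
Try {E}:
  P1: blocked at fork node E ∈ conditioning set.
{E} contains no descendant of T and blocks every backdoor path.
No other singleton works — e.g. {V} leaves P1 open — so {E} is the unique smallest valid adjustment set.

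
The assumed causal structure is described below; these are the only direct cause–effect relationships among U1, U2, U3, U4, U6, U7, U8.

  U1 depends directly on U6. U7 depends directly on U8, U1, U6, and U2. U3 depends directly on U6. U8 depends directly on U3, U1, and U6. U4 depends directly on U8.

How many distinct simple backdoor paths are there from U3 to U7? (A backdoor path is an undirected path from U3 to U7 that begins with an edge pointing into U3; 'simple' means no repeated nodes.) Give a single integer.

A backdoor path from U3 to U7 is any simple undirected path whose first edge points into U3 (i.e. leaves U3 via a parent).
Parents of U3: {U6}.
Enumerating:
  P1: U3 <- U6 -> U1 -> U8 -> U7
  P2: U3 <- U6 -> U1 -> U7
  P3: U3 <- U6 -> U8 <- U1 -> U7
  P4: U3 <- U6 -> U8 -> U7
  P5: U3 <- U6 -> U7
That exhausts the simple backdoor paths. Count: 5.

5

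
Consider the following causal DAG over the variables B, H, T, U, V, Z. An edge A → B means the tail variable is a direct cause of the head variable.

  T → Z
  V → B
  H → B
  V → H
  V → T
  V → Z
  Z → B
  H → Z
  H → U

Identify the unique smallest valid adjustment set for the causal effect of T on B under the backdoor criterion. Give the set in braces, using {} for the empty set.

Variables eligible for adjustment (non-descendants of T, excluding T and B): {H, U, V}.
Backdoor paths from T to B:
  P1: T <- V -> H -> Z -> B
  P2: T <- V -> H -> B
  P3: T <- V -> Z <- H -> B
  P4: T <- V -> Z -> B
  P5: T <- V -> B
The empty set is not sufficient: P1 (T <- V -> H -> Z -> B) has no collider blocking it and no conditioned non-collider, so it is open.
Try {V}:
  P1: blocked at fork node V ∈ conditioning set.
  P2: blocked at fork node V ∈ conditioning set.
  P3: blocked at fork node V ∈ conditioning set.
  P4: blocked at fork node V ∈ conditioning set.
  P5: blocked at fork node V ∈ conditioning set.
{V} contains no descendant of T and blocks every backdoor path.
No other singleton works — e.g. {H} leaves P4 open — so {V} is the unique smallest valid adjustment set.

{V}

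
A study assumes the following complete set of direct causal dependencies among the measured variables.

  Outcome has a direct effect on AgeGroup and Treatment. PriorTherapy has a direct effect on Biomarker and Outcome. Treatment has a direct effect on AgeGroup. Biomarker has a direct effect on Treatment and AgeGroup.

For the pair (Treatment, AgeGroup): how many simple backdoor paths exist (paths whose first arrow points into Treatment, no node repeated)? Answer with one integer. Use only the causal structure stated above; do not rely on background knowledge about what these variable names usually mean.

4

A backdoor path from Treatment to AgeGroup is any simple undirected path whose first edge points into Treatment (i.e. leaves Treatment via a parent).
Parents of Treatment: {Biomarker, Outcome}.
Enumerating:
  P1: Treatment <- Outcome <- PriorTherapy -> Biomarker -> AgeGroup
  P2: Treatment <- Outcome -> AgeGroup
  P3: Treatment <- Biomarker <- PriorTherapy -> Outcome -> AgeGroup
  P4: Treatment <- Biomarker -> AgeGroup
That exhausts the simple backdoor paths. Count: 4.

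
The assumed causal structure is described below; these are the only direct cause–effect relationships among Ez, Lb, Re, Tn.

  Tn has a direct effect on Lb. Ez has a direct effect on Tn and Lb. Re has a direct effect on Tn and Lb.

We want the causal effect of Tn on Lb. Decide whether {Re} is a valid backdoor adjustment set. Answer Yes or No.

No

Backdoor paths from Tn to Lb (paths whose first edge points into Tn):
  P1: Tn <- Ez -> Lb
  P2: Tn <- Re -> Lb
Condition 1 (no descendant of Tn in the set): holds — descendants of Tn are {Lb}; none are in {Re}.
Condition 2 (every backdoor path blocked by {Re}):
  P1: open — no interior node is in the conditioning set.
  P2: blocked at fork node Re ∈ conditioning set.
{Re} does not satisfy the backdoor criterion.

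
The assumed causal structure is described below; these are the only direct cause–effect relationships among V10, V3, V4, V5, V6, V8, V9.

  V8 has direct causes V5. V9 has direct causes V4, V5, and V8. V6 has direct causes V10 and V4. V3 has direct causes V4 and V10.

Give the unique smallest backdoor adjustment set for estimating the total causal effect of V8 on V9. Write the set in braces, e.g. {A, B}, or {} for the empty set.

{V5}

Variables eligible for adjustment (non-descendants of V8, excluding V8 and V9): {V10, V3, V4, V5, V6}.
Backdoor paths from V8 to V9:
  P1: V8 <- V5 -> V9
The empty set is not sufficient: P1 (V8 <- V5 -> V9) has no collider blocking it and no conditioned non-collider, so it is open.
Try {V5}:
  P1: blocked at fork node V5 ∈ conditioning set.
{V5} contains no descendant of V8 and blocks every backdoor path.
No other singleton works — e.g. {V4} leaves P1 open — so {V5} is the unique smallest valid adjustment set.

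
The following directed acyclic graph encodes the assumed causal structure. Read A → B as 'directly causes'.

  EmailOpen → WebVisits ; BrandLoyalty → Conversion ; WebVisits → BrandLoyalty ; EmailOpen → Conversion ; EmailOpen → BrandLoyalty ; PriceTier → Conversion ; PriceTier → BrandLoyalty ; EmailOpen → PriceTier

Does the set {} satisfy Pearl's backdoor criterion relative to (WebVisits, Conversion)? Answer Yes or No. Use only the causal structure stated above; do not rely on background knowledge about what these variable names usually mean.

Backdoor paths from WebVisits to Conversion (paths whose first edge points into WebVisits):
  P1: WebVisits <- EmailOpen -> PriceTier -> BrandLoyalty -> Conversion
  P2: WebVisits <- EmailOpen -> PriceTier -> Conversion
  P3: WebVisits <- EmailOpen -> BrandLoyalty <- PriceTier -> Conversion
  P4: WebVisits <- EmailOpen -> BrandLoyalty -> Conversion
  P5: WebVisits <- EmailOpen -> Conversion
Condition 1 (no descendant of WebVisits in the set): holds — descendants of WebVisits are {BrandLoyalty, Conversion}; none are in {}.
Condition 2 (every backdoor path blocked by {}):
  P1: open — no interior node is in the conditioning set.
  P2: open — no interior node is in the conditioning set.
  P3: blocked at collider BrandLoyalty (neither it nor any descendant is in the conditioning set).
  P4: open — no interior node is in the conditioning set.
  P5: open — no interior node is in the conditioning set.
{} does not satisfy the backdoor criterion.

No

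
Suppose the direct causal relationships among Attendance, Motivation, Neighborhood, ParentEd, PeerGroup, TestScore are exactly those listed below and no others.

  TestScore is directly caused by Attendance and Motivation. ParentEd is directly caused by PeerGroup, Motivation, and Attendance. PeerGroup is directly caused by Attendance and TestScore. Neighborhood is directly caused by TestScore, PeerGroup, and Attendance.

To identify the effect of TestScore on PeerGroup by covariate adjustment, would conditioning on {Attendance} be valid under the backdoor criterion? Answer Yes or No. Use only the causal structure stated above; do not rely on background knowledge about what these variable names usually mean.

Backdoor paths from TestScore to PeerGroup (paths whose first edge points into TestScore):
  P1: TestScore <- Motivation -> ParentEd <- Attendance -> PeerGroup
  P2: TestScore <- Motivation -> ParentEd <- Attendance -> Neighborhood <- PeerGroup
  P3: TestScore <- Motivation -> ParentEd <- PeerGroup
  P4: TestScore <- Attendance -> PeerGroup
  P5: TestScore <- Attendance -> Neighborhood <- PeerGroup
  P6: TestScore <- Attendance -> ParentEd <- PeerGroup
Condition 1 (no descendant of TestScore in the set): holds — descendants of TestScore are {Neighborhood, ParentEd, PeerGroup}; none are in {Attendance}.
Condition 2 (every backdoor path blocked by {Attendance}):
  P1: blocked at collider ParentEd (neither it nor any descendant is in the conditioning set).
  P2: blocked at collider ParentEd (neither it nor any descendant is in the conditioning set).
  P3: blocked at collider ParentEd (neither it nor any descendant is in the conditioning set).
  P4: blocked at fork node Attendance ∈ conditioning set.
  P5: blocked at fork node Attendance ∈ conditioning set.
  P6: blocked at fork node Attendance ∈ conditioning set.
{Attendance} satisfies the backdoor criterion.

Yes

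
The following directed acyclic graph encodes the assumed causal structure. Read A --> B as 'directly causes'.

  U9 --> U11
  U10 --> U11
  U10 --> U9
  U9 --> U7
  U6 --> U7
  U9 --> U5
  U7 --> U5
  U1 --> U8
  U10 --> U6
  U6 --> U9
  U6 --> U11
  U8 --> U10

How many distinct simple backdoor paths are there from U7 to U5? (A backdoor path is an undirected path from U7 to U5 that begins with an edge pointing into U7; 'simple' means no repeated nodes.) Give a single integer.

6

A backdoor path from U7 to U5 is any simple undirected path whose first edge points into U7 (i.e. leaves U7 via a parent).
Parents of U7: {U6, U9}.
Enumerating:
  P1: U7 <- U6 <- U10 -> U9 -> U5
  P2: U7 <- U6 <- U10 -> U11 <- U9 -> U5
  P3: U7 <- U6 -> U9 -> U5
  P4: U7 <- U6 -> U11 <- U10 -> U9 -> U5
  P5: U7 <- U6 -> U11 <- U9 -> U5
  P6: U7 <- U9 -> U5
That exhausts the simple backdoor paths. Count: 6.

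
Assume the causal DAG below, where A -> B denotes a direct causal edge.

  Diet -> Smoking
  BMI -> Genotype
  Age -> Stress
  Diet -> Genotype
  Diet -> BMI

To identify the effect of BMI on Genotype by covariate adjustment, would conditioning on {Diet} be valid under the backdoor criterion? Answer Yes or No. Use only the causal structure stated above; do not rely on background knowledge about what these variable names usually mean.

Backdoor paths from BMI to Genotype (paths whose first edge points into BMI):
  P1: BMI <- Diet -> Genotype
Condition 1 (no descendant of BMI in the set): holds — descendants of BMI are {Genotype}; none are in {Diet}.
Condition 2 (every backdoor path blocked by {Diet}):
  P1: blocked at fork node Diet ∈ conditioning set.
{Diet} satisfies the backdoor criterion.

Yes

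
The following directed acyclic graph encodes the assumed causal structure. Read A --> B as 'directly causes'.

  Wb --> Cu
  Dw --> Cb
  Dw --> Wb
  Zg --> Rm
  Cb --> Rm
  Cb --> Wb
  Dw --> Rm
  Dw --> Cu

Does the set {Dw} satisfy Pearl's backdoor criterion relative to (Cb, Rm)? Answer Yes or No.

Backdoor paths from Cb to Rm (paths whose first edge points into Cb):
  P1: Cb <- Dw -> Rm
Condition 1 (no descendant of Cb in the set): holds — descendants of Cb are {Cu, Rm, Wb}; none are in {Dw}.
Condition 2 (every backdoor path blocked by {Dw}):
  P1: blocked at fork node Dw ∈ conditioning set.
{Dw} satisfies the backdoor criterion.

Yes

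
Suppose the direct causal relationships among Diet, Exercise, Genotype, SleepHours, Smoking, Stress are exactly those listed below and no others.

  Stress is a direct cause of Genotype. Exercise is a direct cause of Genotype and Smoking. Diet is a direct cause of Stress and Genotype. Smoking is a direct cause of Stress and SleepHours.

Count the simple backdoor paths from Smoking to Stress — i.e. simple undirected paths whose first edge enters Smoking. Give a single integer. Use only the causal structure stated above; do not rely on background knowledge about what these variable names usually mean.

2

A backdoor path from Smoking to Stress is any simple undirected path whose first edge points into Smoking (i.e. leaves Smoking via a parent).
Parents of Smoking: {Exercise}.
Enumerating:
  P1: Smoking <- Exercise -> Genotype <- Diet -> Stress
  P2: Smoking <- Exercise -> Genotype <- Stress
That exhausts the simple backdoor paths. Count: 2.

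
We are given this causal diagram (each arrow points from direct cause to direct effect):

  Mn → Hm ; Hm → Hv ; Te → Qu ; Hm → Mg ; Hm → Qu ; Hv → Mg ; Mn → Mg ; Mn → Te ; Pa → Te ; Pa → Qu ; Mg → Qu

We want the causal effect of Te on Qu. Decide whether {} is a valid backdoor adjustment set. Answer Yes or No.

Backdoor paths from Te to Qu (paths whose first edge points into Te):
  P1: Te <- Mn -> Hm -> Hv -> Mg -> Qu
  P2: Te <- Mn -> Hm -> Mg -> Qu
  P3: Te <- Mn -> Hm -> Qu
  P4: Te <- Mn -> Mg <- Hm -> Qu
  P5: Te <- Mn -> Mg <- Hv <- Hm -> Qu
  P6: Te <- Mn -> Mg -> Qu
  P7: Te <- Pa -> Qu
Condition 1 (no descendant of Te in the set): holds — descendants of Te are {Qu}; none are in {}.
Condition 2 (every backdoor path blocked by {}):
  P1: open — no interior node is in the conditioning set.
  P2: open — no interior node is in the conditioning set.
  P3: open — no interior node is in the conditioning set.
  P4: blocked at collider Mg (neither it nor any descendant is in the conditioning set).
  P5: blocked at collider Mg (neither it nor any descendant is in the conditioning set).
  P6: open — no interior node is in the conditioning set.
  P7: open — no interior node is in the conditioning set.
{} does not satisfy the backdoor criterion.

No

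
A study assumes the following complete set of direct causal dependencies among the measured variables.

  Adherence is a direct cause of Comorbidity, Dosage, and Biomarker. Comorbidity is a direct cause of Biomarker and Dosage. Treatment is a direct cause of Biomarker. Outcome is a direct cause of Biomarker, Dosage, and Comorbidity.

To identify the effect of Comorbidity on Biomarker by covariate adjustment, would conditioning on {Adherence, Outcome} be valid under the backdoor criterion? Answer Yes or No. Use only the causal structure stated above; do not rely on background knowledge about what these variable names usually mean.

Yes

Backdoor paths from Comorbidity to Biomarker (paths whose first edge points into Comorbidity):
  P1: Comorbidity <- Adherence -> Dosage <- Outcome -> Biomarker
  P2: Comorbidity <- Adherence -> Biomarker
  P3: Comorbidity <- Outcome -> Dosage <- Adherence -> Biomarker
  P4: Comorbidity <- Outcome -> Biomarker
Condition 1 (no descendant of Comorbidity in the set): holds — descendants of Comorbidity are {Biomarker, Dosage}; none are in {Adherence, Outcome}.
Condition 2 (every backdoor path blocked by {Adherence, Outcome}):
  P1: blocked at fork node Adherence ∈ conditioning set.
  P2: blocked at fork node Adherence ∈ conditioning set.
  P3: blocked at fork node Outcome ∈ conditioning set.
  P4: blocked at fork node Outcome ∈ conditioning set.
{Adherence, Outcome} satisfies the backdoor criterion.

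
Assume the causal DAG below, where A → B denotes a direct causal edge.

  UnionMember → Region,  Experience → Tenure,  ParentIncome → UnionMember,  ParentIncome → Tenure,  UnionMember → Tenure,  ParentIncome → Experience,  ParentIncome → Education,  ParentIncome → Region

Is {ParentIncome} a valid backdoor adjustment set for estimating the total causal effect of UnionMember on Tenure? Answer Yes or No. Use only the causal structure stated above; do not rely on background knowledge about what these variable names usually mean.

Yes

Backdoor paths from UnionMember to Tenure (paths whose first edge points into UnionMember):
  P1: UnionMember <- ParentIncome -> Experience -> Tenure
  P2: UnionMember <- ParentIncome -> Tenure
Condition 1 (no descendant of UnionMember in the set): holds — descendants of UnionMember are {Region, Tenure}; none are in {ParentIncome}.
Condition 2 (every backdoor path blocked by {ParentIncome}):
  P1: blocked at fork node ParentIncome ∈ conditioning set.
  P2: blocked at fork node ParentIncome ∈ conditioning set.
{ParentIncome} satisfies the backdoor criterion.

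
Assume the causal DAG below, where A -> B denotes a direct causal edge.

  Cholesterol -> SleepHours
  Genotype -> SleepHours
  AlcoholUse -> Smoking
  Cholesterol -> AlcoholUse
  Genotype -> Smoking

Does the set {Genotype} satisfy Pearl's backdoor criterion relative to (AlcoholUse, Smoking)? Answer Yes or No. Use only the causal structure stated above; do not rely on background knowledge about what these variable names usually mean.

Backdoor paths from AlcoholUse to Smoking (paths whose first edge points into AlcoholUse):
  P1: AlcoholUse <- Cholesterol -> SleepHours <- Genotype -> Smoking
Condition 1 (no descendant of AlcoholUse in the set): holds — descendants of AlcoholUse are {Smoking}; none are in {Genotype}.
Condition 2 (every backdoor path blocked by {Genotype}):
  P1: blocked at collider SleepHours (neither it nor any descendant is in the conditioning set).
{Genotype} satisfies the backdoor criterion.

Yes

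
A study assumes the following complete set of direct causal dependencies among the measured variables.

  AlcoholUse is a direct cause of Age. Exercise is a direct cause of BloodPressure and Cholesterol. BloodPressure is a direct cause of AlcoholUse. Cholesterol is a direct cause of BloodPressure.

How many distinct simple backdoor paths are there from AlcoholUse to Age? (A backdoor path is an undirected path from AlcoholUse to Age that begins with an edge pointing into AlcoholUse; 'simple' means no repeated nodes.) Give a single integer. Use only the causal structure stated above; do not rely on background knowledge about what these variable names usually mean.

0

A backdoor path from AlcoholUse to Age is any simple undirected path whose first edge points into AlcoholUse (i.e. leaves AlcoholUse via a parent).
Parents of AlcoholUse: {BloodPressure}.
No simple path from any parent of AlcoholUse reaches Age without revisiting AlcoholUse, so there are no backdoor paths.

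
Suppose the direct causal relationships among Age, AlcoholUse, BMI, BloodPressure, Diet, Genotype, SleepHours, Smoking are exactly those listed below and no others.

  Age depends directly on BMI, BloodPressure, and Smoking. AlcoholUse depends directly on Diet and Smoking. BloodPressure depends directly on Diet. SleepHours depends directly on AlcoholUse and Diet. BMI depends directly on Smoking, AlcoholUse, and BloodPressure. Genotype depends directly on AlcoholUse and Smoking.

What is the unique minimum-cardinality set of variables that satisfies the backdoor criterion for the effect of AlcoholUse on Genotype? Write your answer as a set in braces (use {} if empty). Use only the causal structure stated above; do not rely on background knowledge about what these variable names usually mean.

Variables eligible for adjustment (non-descendants of AlcoholUse, excluding AlcoholUse and Genotype): {BloodPressure, Diet, Smoking}.
Backdoor paths from AlcoholUse to Genotype:
  P1: AlcoholUse <- Diet -> BloodPressure -> BMI <- Smoking -> Genotype
  P2: AlcoholUse <- Diet -> BloodPressure -> BMI -> Age <- Smoking -> Genotype
  P3: AlcoholUse <- Diet -> BloodPressure -> Age <- Smoking -> Genotype
  P4: AlcoholUse <- Diet -> BloodPressure -> Age <- BMI <- Smoking -> Genotype
  P5: AlcoholUse <- Smoking -> Genotype
The empty set is not sufficient: P5 (AlcoholUse <- Smoking -> Genotype) has no collider blocking it and no conditioned non-collider, so it is open.
Try {Smoking}:
  P1: blocked at collider BMI (neither it nor any descendant is in the conditioning set).
  P2: blocked at collider Age (neither it nor any descendant is in the conditioning set).
  P3: blocked at collider Age (neither it nor any descendant is in the conditioning set).
  P4: blocked at collider Age (neither it nor any descendant is in the conditioning set).
  P5: blocked at fork node Smoking ∈ conditioning set.
{Smoking} contains no descendant of AlcoholUse and blocks every backdoor path.
No other singleton works — e.g. {Diet} leaves P5 open — so {Smoking} is the unique smallest valid adjustment set.

{Smoking}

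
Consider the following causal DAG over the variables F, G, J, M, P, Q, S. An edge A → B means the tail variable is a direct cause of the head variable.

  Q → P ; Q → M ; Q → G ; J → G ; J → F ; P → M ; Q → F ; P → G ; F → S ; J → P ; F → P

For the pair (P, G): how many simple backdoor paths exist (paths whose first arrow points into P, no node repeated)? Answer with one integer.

6

A backdoor path from P to G is any simple undirected path whose first edge points into P (i.e. leaves P via a parent).
Parents of P: {F, J, Q}.
Enumerating:
  P1: P <- Q -> F <- J -> G
  P2: P <- Q -> G
  P3: P <- J -> F <- Q -> G
  P4: P <- J -> G
  P5: P <- F <- Q -> G
  P6: P <- F <- J -> G
That exhausts the simple backdoor paths. Count: 6.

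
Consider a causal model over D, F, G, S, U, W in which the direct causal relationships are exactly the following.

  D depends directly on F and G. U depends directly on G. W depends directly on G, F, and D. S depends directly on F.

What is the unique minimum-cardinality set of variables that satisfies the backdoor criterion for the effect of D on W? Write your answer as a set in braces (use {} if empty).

{F, G}

Variables eligible for adjustment (non-descendants of D, excluding D and W): {F, G, S, U}.
Backdoor paths from D to W:
  P1: D <- F -> W
  P2: D <- G -> W
The empty set is not sufficient: P1 (D <- F -> W) has no collider blocking it and no conditioned non-collider, so it is open.
Try {F, G}:
  P1: blocked at fork node F ∈ conditioning set.
  P2: blocked at fork node G ∈ conditioning set.
{F, G} contains no descendant of D and blocks every backdoor path.
Every element of {F, G} is needed (dropping F leaves P1 open; dropping G leaves P2 open), so no proper subset is valid.
Among all size-2 subsets of the eligible variables, only {F, G} blocks every backdoor path, so it is the unique smallest valid adjustment set.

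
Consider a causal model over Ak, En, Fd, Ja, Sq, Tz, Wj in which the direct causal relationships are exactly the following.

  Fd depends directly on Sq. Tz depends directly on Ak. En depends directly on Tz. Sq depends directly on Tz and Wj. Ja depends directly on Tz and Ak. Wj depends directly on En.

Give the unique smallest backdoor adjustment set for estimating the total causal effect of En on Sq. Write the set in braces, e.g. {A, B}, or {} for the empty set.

Variables eligible for adjustment (non-descendants of En, excluding En and Sq): {Ak, Ja, Tz}.
Backdoor paths from En to Sq:
  P1: En <- Tz -> Sq
The empty set is not sufficient: P1 (En <- Tz -> Sq) has no collider blocking it and no conditioned non-collider, so it is open.
Try {Tz}:
  P1: blocked at fork node Tz ∈ conditioning set.
{Tz} contains no descendant of En and blocks every backdoor path.
No other singleton works — e.g. {Ak} leaves P1 open — so {Tz} is the unique smallest valid adjustment set.

{Tz}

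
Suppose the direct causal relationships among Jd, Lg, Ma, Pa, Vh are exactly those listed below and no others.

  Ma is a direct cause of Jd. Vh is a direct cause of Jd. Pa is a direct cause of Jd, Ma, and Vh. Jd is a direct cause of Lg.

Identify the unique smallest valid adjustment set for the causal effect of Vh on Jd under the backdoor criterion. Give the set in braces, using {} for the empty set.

Variables eligible for adjustment (non-descendants of Vh, excluding Vh and Jd): {Ma, Pa}.
Backdoor paths from Vh to Jd:
  P1: Vh <- Pa -> Ma -> Jd
  P2: Vh <- Pa -> Jd
The empty set is not sufficient: P1 (Vh <- Pa -> Ma -> Jd) has no collider blocking it and no conditioned non-collider, so it is open.
Try {Pa}:
  P1: blocked at fork node Pa ∈ conditioning set.
  P2: blocked at fork node Pa ∈ conditioning set.
{Pa} contains no descendant of Vh and blocks every backdoor path.
No other singleton works — e.g. {Ma} leaves P2 open — so {Pa} is the unique smallest valid adjustment set.

{Pa}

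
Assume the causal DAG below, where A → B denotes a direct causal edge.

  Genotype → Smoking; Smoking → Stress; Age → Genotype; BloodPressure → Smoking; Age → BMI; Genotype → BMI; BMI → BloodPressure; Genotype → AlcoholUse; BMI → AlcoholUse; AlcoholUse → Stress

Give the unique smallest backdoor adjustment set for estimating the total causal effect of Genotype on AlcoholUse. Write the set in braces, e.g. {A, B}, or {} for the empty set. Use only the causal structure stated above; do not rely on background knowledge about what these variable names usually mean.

Variables eligible for adjustment (non-descendants of Genotype, excluding Genotype and AlcoholUse): {Age}.
Backdoor paths from Genotype to AlcoholUse:
  P1: Genotype <- Age -> BMI -> BloodPressure -> Smoking -> Stress <- AlcoholUse
  P2: Genotype <- Age -> BMI -> AlcoholUse
The empty set is not sufficient: P2 (Genotype <- Age -> BMI -> AlcoholUse) has no collider blocking it and no conditioned non-collider, so it is open.
Try {Age}:
  P1: blocked at fork node Age ∈ conditioning set.
  P2: blocked at fork node Age ∈ conditioning set.
{Age} contains no descendant of Genotype and blocks every backdoor path.
{Age} is the unique smallest valid adjustment set.

{Age}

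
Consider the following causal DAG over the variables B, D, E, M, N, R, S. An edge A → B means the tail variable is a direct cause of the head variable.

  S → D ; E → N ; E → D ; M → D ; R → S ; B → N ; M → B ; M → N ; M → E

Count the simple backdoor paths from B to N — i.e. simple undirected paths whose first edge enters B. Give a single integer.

A backdoor path from B to N is any simple undirected path whose first edge points into B (i.e. leaves B via a parent).
Parents of B: {M}.
Enumerating:
  P1: B <- M -> E -> N
  P2: B <- M -> D <- E -> N
  P3: B <- M -> N
That exhausts the simple backdoor paths. Count: 3.

3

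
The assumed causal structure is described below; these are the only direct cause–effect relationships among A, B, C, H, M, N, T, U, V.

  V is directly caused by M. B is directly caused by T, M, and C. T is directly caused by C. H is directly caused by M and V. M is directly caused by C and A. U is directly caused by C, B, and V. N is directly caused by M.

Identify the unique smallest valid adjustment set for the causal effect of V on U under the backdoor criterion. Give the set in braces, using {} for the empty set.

{M}

Variables eligible for adjustment (non-descendants of V, excluding V and U): {A, B, C, M, N, T}.
Backdoor paths from V to U:
  P1: V <- M <- C -> T -> B -> U
  P2: V <- M <- C -> B -> U
  P3: V <- M <- C -> U
  P4: V <- M -> B <- C -> U
  P5: V <- M -> B <- T <- C -> U
  P6: V <- M -> B -> U
The empty set is not sufficient: P1 (V <- M <- C -> T -> B -> U) has no collider blocking it and no conditioned non-collider, so it is open.
Try {M}:
  P1: blocked at chain node M ∈ conditioning set.
  P2: blocked at chain node M ∈ conditioning set.
  P3: blocked at chain node M ∈ conditioning set.
  P4: blocked at fork node M ∈ conditioning set.
  P5: blocked at fork node M ∈ conditioning set.
  P6: blocked at fork node M ∈ conditioning set.
{M} contains no descendant of V and blocks every backdoor path.
No other singleton works — e.g. {A} leaves P1 open — so {M} is the unique smallest valid adjustment set.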